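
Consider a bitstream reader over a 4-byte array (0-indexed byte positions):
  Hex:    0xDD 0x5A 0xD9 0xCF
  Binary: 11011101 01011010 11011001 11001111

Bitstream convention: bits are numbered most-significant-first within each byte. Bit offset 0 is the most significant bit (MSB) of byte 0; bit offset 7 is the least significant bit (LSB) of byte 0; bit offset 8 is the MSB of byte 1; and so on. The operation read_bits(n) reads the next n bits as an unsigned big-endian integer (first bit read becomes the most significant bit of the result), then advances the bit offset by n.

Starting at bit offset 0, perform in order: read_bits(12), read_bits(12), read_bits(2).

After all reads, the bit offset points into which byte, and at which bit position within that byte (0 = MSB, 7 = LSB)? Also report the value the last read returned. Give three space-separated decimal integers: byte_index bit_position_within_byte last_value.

Answer: 3 2 3

Derivation:
Read 1: bits[0:12] width=12 -> value=3541 (bin 110111010101); offset now 12 = byte 1 bit 4; 20 bits remain
Read 2: bits[12:24] width=12 -> value=2777 (bin 101011011001); offset now 24 = byte 3 bit 0; 8 bits remain
Read 3: bits[24:26] width=2 -> value=3 (bin 11); offset now 26 = byte 3 bit 2; 6 bits remain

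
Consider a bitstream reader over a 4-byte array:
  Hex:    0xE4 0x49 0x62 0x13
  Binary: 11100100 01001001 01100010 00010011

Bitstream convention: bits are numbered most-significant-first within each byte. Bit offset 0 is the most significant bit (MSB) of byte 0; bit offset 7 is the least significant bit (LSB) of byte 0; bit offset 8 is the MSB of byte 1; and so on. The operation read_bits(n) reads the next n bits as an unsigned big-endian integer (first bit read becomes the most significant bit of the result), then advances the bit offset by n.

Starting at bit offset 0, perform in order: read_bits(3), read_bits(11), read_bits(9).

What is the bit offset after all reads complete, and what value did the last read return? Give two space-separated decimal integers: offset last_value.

Answer: 23 177

Derivation:
Read 1: bits[0:3] width=3 -> value=7 (bin 111); offset now 3 = byte 0 bit 3; 29 bits remain
Read 2: bits[3:14] width=11 -> value=274 (bin 00100010010); offset now 14 = byte 1 bit 6; 18 bits remain
Read 3: bits[14:23] width=9 -> value=177 (bin 010110001); offset now 23 = byte 2 bit 7; 9 bits remain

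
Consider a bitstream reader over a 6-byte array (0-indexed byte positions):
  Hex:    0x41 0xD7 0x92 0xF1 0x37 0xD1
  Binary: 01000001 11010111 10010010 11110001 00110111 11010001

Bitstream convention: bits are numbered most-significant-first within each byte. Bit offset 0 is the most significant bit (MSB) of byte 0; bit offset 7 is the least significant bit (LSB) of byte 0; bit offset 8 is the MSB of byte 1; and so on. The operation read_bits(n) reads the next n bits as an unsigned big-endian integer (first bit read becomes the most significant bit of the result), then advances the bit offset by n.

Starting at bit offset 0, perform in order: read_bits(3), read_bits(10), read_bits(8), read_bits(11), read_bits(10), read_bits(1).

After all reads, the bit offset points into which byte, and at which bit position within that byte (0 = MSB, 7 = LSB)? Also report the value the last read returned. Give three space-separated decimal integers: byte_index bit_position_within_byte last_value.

Answer: 5 3 0

Derivation:
Read 1: bits[0:3] width=3 -> value=2 (bin 010); offset now 3 = byte 0 bit 3; 45 bits remain
Read 2: bits[3:13] width=10 -> value=58 (bin 0000111010); offset now 13 = byte 1 bit 5; 35 bits remain
Read 3: bits[13:21] width=8 -> value=242 (bin 11110010); offset now 21 = byte 2 bit 5; 27 bits remain
Read 4: bits[21:32] width=11 -> value=753 (bin 01011110001); offset now 32 = byte 4 bit 0; 16 bits remain
Read 5: bits[32:42] width=10 -> value=223 (bin 0011011111); offset now 42 = byte 5 bit 2; 6 bits remain
Read 6: bits[42:43] width=1 -> value=0 (bin 0); offset now 43 = byte 5 bit 3; 5 bits remain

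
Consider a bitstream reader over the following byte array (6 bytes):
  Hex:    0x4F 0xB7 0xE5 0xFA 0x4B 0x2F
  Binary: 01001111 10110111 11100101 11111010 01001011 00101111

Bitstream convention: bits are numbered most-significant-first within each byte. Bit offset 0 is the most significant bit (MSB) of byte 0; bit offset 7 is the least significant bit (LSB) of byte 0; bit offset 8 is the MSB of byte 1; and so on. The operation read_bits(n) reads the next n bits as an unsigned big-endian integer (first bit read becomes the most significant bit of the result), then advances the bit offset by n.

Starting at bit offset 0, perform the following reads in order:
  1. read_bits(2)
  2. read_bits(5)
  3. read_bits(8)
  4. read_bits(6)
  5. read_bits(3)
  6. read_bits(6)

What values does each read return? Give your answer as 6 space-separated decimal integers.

Answer: 1 7 219 60 5 62

Derivation:
Read 1: bits[0:2] width=2 -> value=1 (bin 01); offset now 2 = byte 0 bit 2; 46 bits remain
Read 2: bits[2:7] width=5 -> value=7 (bin 00111); offset now 7 = byte 0 bit 7; 41 bits remain
Read 3: bits[7:15] width=8 -> value=219 (bin 11011011); offset now 15 = byte 1 bit 7; 33 bits remain
Read 4: bits[15:21] width=6 -> value=60 (bin 111100); offset now 21 = byte 2 bit 5; 27 bits remain
Read 5: bits[21:24] width=3 -> value=5 (bin 101); offset now 24 = byte 3 bit 0; 24 bits remain
Read 6: bits[24:30] width=6 -> value=62 (bin 111110); offset now 30 = byte 3 bit 6; 18 bits remain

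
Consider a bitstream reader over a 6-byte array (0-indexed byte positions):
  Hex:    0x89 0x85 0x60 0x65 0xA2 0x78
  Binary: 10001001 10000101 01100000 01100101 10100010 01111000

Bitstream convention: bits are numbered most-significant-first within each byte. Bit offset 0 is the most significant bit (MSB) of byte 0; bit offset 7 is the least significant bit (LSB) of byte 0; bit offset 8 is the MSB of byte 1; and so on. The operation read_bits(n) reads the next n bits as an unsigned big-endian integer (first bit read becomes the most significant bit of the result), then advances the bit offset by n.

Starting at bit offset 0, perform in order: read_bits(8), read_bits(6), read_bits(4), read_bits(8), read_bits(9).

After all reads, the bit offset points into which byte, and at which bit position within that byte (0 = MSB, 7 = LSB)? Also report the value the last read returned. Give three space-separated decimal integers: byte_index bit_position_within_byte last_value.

Answer: 4 3 301

Derivation:
Read 1: bits[0:8] width=8 -> value=137 (bin 10001001); offset now 8 = byte 1 bit 0; 40 bits remain
Read 2: bits[8:14] width=6 -> value=33 (bin 100001); offset now 14 = byte 1 bit 6; 34 bits remain
Read 3: bits[14:18] width=4 -> value=5 (bin 0101); offset now 18 = byte 2 bit 2; 30 bits remain
Read 4: bits[18:26] width=8 -> value=129 (bin 10000001); offset now 26 = byte 3 bit 2; 22 bits remain
Read 5: bits[26:35] width=9 -> value=301 (bin 100101101); offset now 35 = byte 4 bit 3; 13 bits remain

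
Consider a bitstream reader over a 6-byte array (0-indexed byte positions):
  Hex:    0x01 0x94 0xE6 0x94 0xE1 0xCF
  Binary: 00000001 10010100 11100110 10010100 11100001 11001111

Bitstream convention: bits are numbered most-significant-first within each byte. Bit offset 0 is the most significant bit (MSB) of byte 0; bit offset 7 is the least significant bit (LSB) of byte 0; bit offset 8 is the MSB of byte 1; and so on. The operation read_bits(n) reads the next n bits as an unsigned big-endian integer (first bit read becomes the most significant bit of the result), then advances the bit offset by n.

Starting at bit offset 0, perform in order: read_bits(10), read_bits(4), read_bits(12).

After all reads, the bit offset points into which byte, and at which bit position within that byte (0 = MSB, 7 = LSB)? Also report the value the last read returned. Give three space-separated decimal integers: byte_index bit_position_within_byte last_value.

Answer: 3 2 922

Derivation:
Read 1: bits[0:10] width=10 -> value=6 (bin 0000000110); offset now 10 = byte 1 bit 2; 38 bits remain
Read 2: bits[10:14] width=4 -> value=5 (bin 0101); offset now 14 = byte 1 bit 6; 34 bits remain
Read 3: bits[14:26] width=12 -> value=922 (bin 001110011010); offset now 26 = byte 3 bit 2; 22 bits remain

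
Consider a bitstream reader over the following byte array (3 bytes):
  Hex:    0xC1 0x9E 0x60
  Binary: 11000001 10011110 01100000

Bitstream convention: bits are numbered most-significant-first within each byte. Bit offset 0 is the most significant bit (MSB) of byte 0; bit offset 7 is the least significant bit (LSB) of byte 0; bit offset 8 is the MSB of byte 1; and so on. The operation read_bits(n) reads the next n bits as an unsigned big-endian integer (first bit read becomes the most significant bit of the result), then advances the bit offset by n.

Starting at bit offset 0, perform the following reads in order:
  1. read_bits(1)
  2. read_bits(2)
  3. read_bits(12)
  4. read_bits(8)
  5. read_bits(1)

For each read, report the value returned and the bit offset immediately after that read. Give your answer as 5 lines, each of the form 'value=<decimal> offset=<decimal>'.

Read 1: bits[0:1] width=1 -> value=1 (bin 1); offset now 1 = byte 0 bit 1; 23 bits remain
Read 2: bits[1:3] width=2 -> value=2 (bin 10); offset now 3 = byte 0 bit 3; 21 bits remain
Read 3: bits[3:15] width=12 -> value=207 (bin 000011001111); offset now 15 = byte 1 bit 7; 9 bits remain
Read 4: bits[15:23] width=8 -> value=48 (bin 00110000); offset now 23 = byte 2 bit 7; 1 bits remain
Read 5: bits[23:24] width=1 -> value=0 (bin 0); offset now 24 = byte 3 bit 0; 0 bits remain

Answer: value=1 offset=1
value=2 offset=3
value=207 offset=15
value=48 offset=23
value=0 offset=24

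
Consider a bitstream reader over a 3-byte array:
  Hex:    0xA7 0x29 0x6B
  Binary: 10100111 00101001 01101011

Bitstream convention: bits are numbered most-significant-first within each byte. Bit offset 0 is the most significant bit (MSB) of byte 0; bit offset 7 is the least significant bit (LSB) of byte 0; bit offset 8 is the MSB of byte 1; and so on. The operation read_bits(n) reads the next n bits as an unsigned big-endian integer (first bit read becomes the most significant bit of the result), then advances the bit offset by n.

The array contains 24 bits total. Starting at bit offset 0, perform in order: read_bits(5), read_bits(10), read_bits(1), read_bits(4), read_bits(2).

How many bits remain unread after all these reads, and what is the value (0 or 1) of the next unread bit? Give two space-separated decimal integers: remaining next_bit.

Read 1: bits[0:5] width=5 -> value=20 (bin 10100); offset now 5 = byte 0 bit 5; 19 bits remain
Read 2: bits[5:15] width=10 -> value=916 (bin 1110010100); offset now 15 = byte 1 bit 7; 9 bits remain
Read 3: bits[15:16] width=1 -> value=1 (bin 1); offset now 16 = byte 2 bit 0; 8 bits remain
Read 4: bits[16:20] width=4 -> value=6 (bin 0110); offset now 20 = byte 2 bit 4; 4 bits remain
Read 5: bits[20:22] width=2 -> value=2 (bin 10); offset now 22 = byte 2 bit 6; 2 bits remain

Answer: 2 1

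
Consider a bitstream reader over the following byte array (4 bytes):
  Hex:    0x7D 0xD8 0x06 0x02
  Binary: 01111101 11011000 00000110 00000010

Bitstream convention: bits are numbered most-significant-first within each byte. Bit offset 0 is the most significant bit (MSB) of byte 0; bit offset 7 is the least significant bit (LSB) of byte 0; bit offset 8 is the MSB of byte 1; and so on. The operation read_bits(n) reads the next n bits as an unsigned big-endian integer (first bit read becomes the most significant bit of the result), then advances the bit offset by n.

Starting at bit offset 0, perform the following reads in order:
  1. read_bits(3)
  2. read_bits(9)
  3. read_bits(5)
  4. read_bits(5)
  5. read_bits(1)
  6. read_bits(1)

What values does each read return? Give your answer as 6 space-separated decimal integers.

Answer: 3 477 16 1 1 0

Derivation:
Read 1: bits[0:3] width=3 -> value=3 (bin 011); offset now 3 = byte 0 bit 3; 29 bits remain
Read 2: bits[3:12] width=9 -> value=477 (bin 111011101); offset now 12 = byte 1 bit 4; 20 bits remain
Read 3: bits[12:17] width=5 -> value=16 (bin 10000); offset now 17 = byte 2 bit 1; 15 bits remain
Read 4: bits[17:22] width=5 -> value=1 (bin 00001); offset now 22 = byte 2 bit 6; 10 bits remain
Read 5: bits[22:23] width=1 -> value=1 (bin 1); offset now 23 = byte 2 bit 7; 9 bits remain
Read 6: bits[23:24] width=1 -> value=0 (bin 0); offset now 24 = byte 3 bit 0; 8 bits remain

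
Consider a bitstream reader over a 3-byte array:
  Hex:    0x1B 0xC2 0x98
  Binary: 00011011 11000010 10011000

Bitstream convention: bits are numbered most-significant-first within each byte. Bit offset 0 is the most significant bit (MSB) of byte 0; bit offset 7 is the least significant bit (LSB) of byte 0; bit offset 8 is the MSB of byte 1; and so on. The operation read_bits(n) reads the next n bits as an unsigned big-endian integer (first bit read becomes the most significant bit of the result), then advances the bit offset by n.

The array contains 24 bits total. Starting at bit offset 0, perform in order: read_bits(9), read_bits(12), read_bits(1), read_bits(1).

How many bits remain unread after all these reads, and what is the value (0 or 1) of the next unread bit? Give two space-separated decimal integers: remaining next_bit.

Read 1: bits[0:9] width=9 -> value=55 (bin 000110111); offset now 9 = byte 1 bit 1; 15 bits remain
Read 2: bits[9:21] width=12 -> value=2131 (bin 100001010011); offset now 21 = byte 2 bit 5; 3 bits remain
Read 3: bits[21:22] width=1 -> value=0 (bin 0); offset now 22 = byte 2 bit 6; 2 bits remain
Read 4: bits[22:23] width=1 -> value=0 (bin 0); offset now 23 = byte 2 bit 7; 1 bits remain

Answer: 1 0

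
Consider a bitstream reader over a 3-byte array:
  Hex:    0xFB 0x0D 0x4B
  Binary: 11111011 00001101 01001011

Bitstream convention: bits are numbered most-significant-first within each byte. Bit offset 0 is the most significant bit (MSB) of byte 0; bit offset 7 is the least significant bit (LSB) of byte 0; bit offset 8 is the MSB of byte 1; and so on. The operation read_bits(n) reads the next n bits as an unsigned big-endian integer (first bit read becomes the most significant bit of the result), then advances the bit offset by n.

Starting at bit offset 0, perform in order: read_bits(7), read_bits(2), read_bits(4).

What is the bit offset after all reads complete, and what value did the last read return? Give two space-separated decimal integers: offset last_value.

Read 1: bits[0:7] width=7 -> value=125 (bin 1111101); offset now 7 = byte 0 bit 7; 17 bits remain
Read 2: bits[7:9] width=2 -> value=2 (bin 10); offset now 9 = byte 1 bit 1; 15 bits remain
Read 3: bits[9:13] width=4 -> value=1 (bin 0001); offset now 13 = byte 1 bit 5; 11 bits remain

Answer: 13 1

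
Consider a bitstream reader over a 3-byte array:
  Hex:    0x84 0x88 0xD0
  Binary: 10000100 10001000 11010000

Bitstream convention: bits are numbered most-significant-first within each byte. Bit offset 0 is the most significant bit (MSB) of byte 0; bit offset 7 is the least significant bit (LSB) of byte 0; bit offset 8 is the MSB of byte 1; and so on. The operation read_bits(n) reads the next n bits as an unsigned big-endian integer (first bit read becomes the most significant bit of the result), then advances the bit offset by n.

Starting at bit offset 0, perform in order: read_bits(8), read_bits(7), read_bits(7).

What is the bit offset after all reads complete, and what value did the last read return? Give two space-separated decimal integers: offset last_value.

Read 1: bits[0:8] width=8 -> value=132 (bin 10000100); offset now 8 = byte 1 bit 0; 16 bits remain
Read 2: bits[8:15] width=7 -> value=68 (bin 1000100); offset now 15 = byte 1 bit 7; 9 bits remain
Read 3: bits[15:22] width=7 -> value=52 (bin 0110100); offset now 22 = byte 2 bit 6; 2 bits remain

Answer: 22 52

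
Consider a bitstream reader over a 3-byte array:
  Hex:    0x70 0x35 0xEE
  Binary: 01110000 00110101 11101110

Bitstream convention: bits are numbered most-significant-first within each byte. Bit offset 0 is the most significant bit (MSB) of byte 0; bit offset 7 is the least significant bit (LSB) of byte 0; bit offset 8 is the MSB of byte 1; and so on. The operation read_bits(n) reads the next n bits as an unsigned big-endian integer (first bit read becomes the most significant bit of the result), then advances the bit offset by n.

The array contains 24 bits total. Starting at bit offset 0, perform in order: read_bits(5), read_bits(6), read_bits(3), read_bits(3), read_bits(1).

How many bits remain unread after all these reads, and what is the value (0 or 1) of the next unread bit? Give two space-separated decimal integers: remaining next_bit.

Answer: 6 1

Derivation:
Read 1: bits[0:5] width=5 -> value=14 (bin 01110); offset now 5 = byte 0 bit 5; 19 bits remain
Read 2: bits[5:11] width=6 -> value=1 (bin 000001); offset now 11 = byte 1 bit 3; 13 bits remain
Read 3: bits[11:14] width=3 -> value=5 (bin 101); offset now 14 = byte 1 bit 6; 10 bits remain
Read 4: bits[14:17] width=3 -> value=3 (bin 011); offset now 17 = byte 2 bit 1; 7 bits remain
Read 5: bits[17:18] width=1 -> value=1 (bin 1); offset now 18 = byte 2 bit 2; 6 bits remain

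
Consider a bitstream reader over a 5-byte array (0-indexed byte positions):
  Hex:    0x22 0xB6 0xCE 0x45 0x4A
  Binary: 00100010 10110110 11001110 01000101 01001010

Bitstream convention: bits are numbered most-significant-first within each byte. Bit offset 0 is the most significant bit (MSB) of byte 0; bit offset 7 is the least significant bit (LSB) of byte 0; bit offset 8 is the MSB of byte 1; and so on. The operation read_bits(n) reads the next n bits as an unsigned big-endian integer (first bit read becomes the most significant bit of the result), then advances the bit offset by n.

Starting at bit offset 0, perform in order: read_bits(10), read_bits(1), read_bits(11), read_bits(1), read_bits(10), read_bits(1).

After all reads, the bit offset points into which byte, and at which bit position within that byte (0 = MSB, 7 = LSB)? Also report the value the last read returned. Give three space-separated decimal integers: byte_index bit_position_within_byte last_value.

Read 1: bits[0:10] width=10 -> value=138 (bin 0010001010); offset now 10 = byte 1 bit 2; 30 bits remain
Read 2: bits[10:11] width=1 -> value=1 (bin 1); offset now 11 = byte 1 bit 3; 29 bits remain
Read 3: bits[11:22] width=11 -> value=1459 (bin 10110110011); offset now 22 = byte 2 bit 6; 18 bits remain
Read 4: bits[22:23] width=1 -> value=1 (bin 1); offset now 23 = byte 2 bit 7; 17 bits remain
Read 5: bits[23:33] width=10 -> value=138 (bin 0010001010); offset now 33 = byte 4 bit 1; 7 bits remain
Read 6: bits[33:34] width=1 -> value=1 (bin 1); offset now 34 = byte 4 bit 2; 6 bits remain

Answer: 4 2 1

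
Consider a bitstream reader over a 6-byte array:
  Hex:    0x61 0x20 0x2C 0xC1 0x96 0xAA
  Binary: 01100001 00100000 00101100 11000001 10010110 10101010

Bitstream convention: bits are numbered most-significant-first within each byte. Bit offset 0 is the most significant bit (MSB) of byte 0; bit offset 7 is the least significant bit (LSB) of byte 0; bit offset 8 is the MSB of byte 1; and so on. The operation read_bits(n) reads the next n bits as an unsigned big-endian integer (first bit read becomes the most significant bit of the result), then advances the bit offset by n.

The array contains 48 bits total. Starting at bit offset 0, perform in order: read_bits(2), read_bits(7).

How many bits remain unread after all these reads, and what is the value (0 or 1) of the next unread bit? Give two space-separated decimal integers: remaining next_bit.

Read 1: bits[0:2] width=2 -> value=1 (bin 01); offset now 2 = byte 0 bit 2; 46 bits remain
Read 2: bits[2:9] width=7 -> value=66 (bin 1000010); offset now 9 = byte 1 bit 1; 39 bits remain

Answer: 39 0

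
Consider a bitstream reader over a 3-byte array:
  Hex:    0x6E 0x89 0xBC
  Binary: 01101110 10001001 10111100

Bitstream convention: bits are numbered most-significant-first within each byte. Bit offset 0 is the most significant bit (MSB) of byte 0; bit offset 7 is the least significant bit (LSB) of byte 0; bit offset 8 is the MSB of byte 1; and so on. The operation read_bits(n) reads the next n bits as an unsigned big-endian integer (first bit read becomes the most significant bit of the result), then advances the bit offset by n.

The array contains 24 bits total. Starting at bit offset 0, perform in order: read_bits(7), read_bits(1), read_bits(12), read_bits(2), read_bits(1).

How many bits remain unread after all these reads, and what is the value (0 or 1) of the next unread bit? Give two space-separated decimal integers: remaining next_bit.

Answer: 1 0

Derivation:
Read 1: bits[0:7] width=7 -> value=55 (bin 0110111); offset now 7 = byte 0 bit 7; 17 bits remain
Read 2: bits[7:8] width=1 -> value=0 (bin 0); offset now 8 = byte 1 bit 0; 16 bits remain
Read 3: bits[8:20] width=12 -> value=2203 (bin 100010011011); offset now 20 = byte 2 bit 4; 4 bits remain
Read 4: bits[20:22] width=2 -> value=3 (bin 11); offset now 22 = byte 2 bit 6; 2 bits remain
Read 5: bits[22:23] width=1 -> value=0 (bin 0); offset now 23 = byte 2 bit 7; 1 bits remain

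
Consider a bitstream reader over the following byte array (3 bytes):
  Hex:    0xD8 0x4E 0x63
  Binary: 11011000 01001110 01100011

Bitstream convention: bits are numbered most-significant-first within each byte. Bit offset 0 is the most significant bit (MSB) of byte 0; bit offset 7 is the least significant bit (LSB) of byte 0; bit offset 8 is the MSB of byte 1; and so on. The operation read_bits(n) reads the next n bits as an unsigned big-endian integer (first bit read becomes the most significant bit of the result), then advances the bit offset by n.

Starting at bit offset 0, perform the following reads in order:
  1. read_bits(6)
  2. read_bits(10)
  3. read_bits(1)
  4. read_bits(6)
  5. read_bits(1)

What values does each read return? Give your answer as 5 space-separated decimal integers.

Answer: 54 78 0 49 1

Derivation:
Read 1: bits[0:6] width=6 -> value=54 (bin 110110); offset now 6 = byte 0 bit 6; 18 bits remain
Read 2: bits[6:16] width=10 -> value=78 (bin 0001001110); offset now 16 = byte 2 bit 0; 8 bits remain
Read 3: bits[16:17] width=1 -> value=0 (bin 0); offset now 17 = byte 2 bit 1; 7 bits remain
Read 4: bits[17:23] width=6 -> value=49 (bin 110001); offset now 23 = byte 2 bit 7; 1 bits remain
Read 5: bits[23:24] width=1 -> value=1 (bin 1); offset now 24 = byte 3 bit 0; 0 bits remain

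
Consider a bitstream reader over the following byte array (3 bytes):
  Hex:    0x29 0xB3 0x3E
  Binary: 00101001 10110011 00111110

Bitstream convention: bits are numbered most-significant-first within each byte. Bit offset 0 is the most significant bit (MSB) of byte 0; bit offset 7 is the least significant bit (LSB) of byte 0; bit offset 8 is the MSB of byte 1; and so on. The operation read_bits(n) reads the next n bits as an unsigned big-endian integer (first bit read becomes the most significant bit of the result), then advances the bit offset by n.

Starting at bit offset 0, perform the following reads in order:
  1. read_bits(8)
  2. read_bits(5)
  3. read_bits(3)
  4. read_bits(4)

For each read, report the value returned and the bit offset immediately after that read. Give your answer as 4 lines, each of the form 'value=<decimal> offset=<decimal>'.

Answer: value=41 offset=8
value=22 offset=13
value=3 offset=16
value=3 offset=20

Derivation:
Read 1: bits[0:8] width=8 -> value=41 (bin 00101001); offset now 8 = byte 1 bit 0; 16 bits remain
Read 2: bits[8:13] width=5 -> value=22 (bin 10110); offset now 13 = byte 1 bit 5; 11 bits remain
Read 3: bits[13:16] width=3 -> value=3 (bin 011); offset now 16 = byte 2 bit 0; 8 bits remain
Read 4: bits[16:20] width=4 -> value=3 (bin 0011); offset now 20 = byte 2 bit 4; 4 bits remain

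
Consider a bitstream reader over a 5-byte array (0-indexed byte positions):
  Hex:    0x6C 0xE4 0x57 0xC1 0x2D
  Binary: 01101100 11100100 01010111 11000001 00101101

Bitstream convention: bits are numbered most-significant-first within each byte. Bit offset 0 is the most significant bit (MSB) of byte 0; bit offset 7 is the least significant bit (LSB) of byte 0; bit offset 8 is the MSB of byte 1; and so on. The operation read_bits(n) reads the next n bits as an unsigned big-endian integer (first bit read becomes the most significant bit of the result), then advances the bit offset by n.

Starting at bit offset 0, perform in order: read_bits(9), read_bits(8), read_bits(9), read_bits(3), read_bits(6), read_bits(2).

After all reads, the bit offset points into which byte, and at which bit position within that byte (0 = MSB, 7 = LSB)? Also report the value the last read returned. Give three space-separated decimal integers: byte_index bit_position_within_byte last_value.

Read 1: bits[0:9] width=9 -> value=217 (bin 011011001); offset now 9 = byte 1 bit 1; 31 bits remain
Read 2: bits[9:17] width=8 -> value=200 (bin 11001000); offset now 17 = byte 2 bit 1; 23 bits remain
Read 3: bits[17:26] width=9 -> value=351 (bin 101011111); offset now 26 = byte 3 bit 2; 14 bits remain
Read 4: bits[26:29] width=3 -> value=0 (bin 000); offset now 29 = byte 3 bit 5; 11 bits remain
Read 5: bits[29:35] width=6 -> value=9 (bin 001001); offset now 35 = byte 4 bit 3; 5 bits remain
Read 6: bits[35:37] width=2 -> value=1 (bin 01); offset now 37 = byte 4 bit 5; 3 bits remain

Answer: 4 5 1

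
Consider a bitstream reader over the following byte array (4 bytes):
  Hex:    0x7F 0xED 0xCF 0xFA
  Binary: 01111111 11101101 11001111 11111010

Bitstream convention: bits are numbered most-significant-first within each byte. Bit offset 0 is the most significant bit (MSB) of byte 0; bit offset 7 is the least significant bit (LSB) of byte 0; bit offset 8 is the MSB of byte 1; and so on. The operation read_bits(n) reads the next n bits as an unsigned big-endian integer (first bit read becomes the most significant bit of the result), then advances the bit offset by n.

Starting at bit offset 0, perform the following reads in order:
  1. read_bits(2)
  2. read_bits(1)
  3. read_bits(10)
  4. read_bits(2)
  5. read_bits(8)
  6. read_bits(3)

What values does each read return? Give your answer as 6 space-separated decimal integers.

Read 1: bits[0:2] width=2 -> value=1 (bin 01); offset now 2 = byte 0 bit 2; 30 bits remain
Read 2: bits[2:3] width=1 -> value=1 (bin 1); offset now 3 = byte 0 bit 3; 29 bits remain
Read 3: bits[3:13] width=10 -> value=1021 (bin 1111111101); offset now 13 = byte 1 bit 5; 19 bits remain
Read 4: bits[13:15] width=2 -> value=2 (bin 10); offset now 15 = byte 1 bit 7; 17 bits remain
Read 5: bits[15:23] width=8 -> value=231 (bin 11100111); offset now 23 = byte 2 bit 7; 9 bits remain
Read 6: bits[23:26] width=3 -> value=7 (bin 111); offset now 26 = byte 3 bit 2; 6 bits remain

Answer: 1 1 1021 2 231 7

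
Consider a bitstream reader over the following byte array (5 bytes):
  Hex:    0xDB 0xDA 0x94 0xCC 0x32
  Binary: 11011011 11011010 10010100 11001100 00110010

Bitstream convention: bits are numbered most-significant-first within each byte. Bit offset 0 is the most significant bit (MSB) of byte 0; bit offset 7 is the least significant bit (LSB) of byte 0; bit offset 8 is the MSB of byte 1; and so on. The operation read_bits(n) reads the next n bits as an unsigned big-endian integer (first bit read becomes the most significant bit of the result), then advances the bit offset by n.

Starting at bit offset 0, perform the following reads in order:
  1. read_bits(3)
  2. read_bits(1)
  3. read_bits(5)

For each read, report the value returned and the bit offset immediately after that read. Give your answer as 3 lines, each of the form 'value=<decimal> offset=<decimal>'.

Answer: value=6 offset=3
value=1 offset=4
value=23 offset=9

Derivation:
Read 1: bits[0:3] width=3 -> value=6 (bin 110); offset now 3 = byte 0 bit 3; 37 bits remain
Read 2: bits[3:4] width=1 -> value=1 (bin 1); offset now 4 = byte 0 bit 4; 36 bits remain
Read 3: bits[4:9] width=5 -> value=23 (bin 10111); offset now 9 = byte 1 bit 1; 31 bits remain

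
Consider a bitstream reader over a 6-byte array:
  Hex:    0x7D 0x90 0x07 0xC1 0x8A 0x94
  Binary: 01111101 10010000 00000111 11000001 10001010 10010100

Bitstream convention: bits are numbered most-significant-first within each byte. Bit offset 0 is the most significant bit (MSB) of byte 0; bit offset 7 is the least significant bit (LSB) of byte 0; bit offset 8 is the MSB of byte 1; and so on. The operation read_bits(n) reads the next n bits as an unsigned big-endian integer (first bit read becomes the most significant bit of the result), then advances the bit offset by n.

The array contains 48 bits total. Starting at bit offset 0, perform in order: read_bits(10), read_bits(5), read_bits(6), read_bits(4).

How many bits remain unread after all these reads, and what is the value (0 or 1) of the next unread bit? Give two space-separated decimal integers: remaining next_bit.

Answer: 23 1

Derivation:
Read 1: bits[0:10] width=10 -> value=502 (bin 0111110110); offset now 10 = byte 1 bit 2; 38 bits remain
Read 2: bits[10:15] width=5 -> value=8 (bin 01000); offset now 15 = byte 1 bit 7; 33 bits remain
Read 3: bits[15:21] width=6 -> value=0 (bin 000000); offset now 21 = byte 2 bit 5; 27 bits remain
Read 4: bits[21:25] width=4 -> value=15 (bin 1111); offset now 25 = byte 3 bit 1; 23 bits remain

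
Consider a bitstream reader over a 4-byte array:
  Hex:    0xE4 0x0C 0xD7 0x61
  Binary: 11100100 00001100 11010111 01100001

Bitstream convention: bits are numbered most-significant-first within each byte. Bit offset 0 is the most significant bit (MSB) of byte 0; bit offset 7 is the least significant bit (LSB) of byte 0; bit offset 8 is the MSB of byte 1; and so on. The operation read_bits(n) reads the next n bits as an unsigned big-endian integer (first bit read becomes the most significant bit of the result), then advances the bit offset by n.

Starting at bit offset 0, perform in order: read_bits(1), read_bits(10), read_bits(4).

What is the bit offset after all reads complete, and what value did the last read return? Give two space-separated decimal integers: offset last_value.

Read 1: bits[0:1] width=1 -> value=1 (bin 1); offset now 1 = byte 0 bit 1; 31 bits remain
Read 2: bits[1:11] width=10 -> value=800 (bin 1100100000); offset now 11 = byte 1 bit 3; 21 bits remain
Read 3: bits[11:15] width=4 -> value=6 (bin 0110); offset now 15 = byte 1 bit 7; 17 bits remain

Answer: 15 6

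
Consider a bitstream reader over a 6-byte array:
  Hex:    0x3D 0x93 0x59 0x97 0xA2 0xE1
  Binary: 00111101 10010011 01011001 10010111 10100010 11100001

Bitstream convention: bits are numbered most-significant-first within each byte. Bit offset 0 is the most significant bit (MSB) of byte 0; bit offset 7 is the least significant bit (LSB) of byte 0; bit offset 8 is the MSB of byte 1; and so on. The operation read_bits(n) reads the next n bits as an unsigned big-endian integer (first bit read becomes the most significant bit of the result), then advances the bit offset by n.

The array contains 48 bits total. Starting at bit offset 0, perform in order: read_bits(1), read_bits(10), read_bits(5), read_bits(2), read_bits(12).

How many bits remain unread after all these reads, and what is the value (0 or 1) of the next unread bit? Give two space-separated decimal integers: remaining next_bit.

Answer: 18 1

Derivation:
Read 1: bits[0:1] width=1 -> value=0 (bin 0); offset now 1 = byte 0 bit 1; 47 bits remain
Read 2: bits[1:11] width=10 -> value=492 (bin 0111101100); offset now 11 = byte 1 bit 3; 37 bits remain
Read 3: bits[11:16] width=5 -> value=19 (bin 10011); offset now 16 = byte 2 bit 0; 32 bits remain
Read 4: bits[16:18] width=2 -> value=1 (bin 01); offset now 18 = byte 2 bit 2; 30 bits remain
Read 5: bits[18:30] width=12 -> value=1637 (bin 011001100101); offset now 30 = byte 3 bit 6; 18 bits remain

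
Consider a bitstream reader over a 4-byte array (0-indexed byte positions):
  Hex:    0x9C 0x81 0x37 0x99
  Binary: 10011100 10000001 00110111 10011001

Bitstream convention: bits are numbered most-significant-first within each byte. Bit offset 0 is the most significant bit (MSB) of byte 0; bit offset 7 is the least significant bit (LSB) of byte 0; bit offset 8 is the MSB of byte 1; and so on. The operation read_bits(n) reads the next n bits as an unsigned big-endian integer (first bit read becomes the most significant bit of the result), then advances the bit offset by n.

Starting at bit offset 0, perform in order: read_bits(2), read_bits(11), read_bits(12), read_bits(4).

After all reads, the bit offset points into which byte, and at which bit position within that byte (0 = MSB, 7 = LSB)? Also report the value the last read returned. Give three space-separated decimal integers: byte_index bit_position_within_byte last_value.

Read 1: bits[0:2] width=2 -> value=2 (bin 10); offset now 2 = byte 0 bit 2; 30 bits remain
Read 2: bits[2:13] width=11 -> value=912 (bin 01110010000); offset now 13 = byte 1 bit 5; 19 bits remain
Read 3: bits[13:25] width=12 -> value=623 (bin 001001101111); offset now 25 = byte 3 bit 1; 7 bits remain
Read 4: bits[25:29] width=4 -> value=3 (bin 0011); offset now 29 = byte 3 bit 5; 3 bits remain

Answer: 3 5 3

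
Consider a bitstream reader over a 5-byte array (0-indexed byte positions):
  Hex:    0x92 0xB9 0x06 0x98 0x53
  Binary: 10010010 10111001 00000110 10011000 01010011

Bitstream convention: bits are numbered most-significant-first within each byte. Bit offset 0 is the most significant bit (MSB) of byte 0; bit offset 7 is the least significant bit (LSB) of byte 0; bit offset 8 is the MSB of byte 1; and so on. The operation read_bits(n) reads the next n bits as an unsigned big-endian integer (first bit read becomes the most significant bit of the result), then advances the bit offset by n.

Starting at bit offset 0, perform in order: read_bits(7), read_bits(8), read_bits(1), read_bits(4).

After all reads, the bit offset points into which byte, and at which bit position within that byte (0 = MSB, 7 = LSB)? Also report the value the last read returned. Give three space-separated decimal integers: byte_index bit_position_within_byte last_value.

Answer: 2 4 0

Derivation:
Read 1: bits[0:7] width=7 -> value=73 (bin 1001001); offset now 7 = byte 0 bit 7; 33 bits remain
Read 2: bits[7:15] width=8 -> value=92 (bin 01011100); offset now 15 = byte 1 bit 7; 25 bits remain
Read 3: bits[15:16] width=1 -> value=1 (bin 1); offset now 16 = byte 2 bit 0; 24 bits remain
Read 4: bits[16:20] width=4 -> value=0 (bin 0000); offset now 20 = byte 2 bit 4; 20 bits remain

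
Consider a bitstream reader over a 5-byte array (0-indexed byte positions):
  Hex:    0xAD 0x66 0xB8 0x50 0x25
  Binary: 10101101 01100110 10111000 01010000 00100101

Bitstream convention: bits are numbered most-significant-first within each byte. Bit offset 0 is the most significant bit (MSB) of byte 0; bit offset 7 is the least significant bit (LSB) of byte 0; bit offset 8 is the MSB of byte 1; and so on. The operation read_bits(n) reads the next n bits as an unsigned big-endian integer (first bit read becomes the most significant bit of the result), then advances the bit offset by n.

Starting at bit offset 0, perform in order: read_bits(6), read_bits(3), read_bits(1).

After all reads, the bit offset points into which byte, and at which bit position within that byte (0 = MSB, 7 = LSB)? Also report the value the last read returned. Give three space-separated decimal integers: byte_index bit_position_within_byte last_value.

Read 1: bits[0:6] width=6 -> value=43 (bin 101011); offset now 6 = byte 0 bit 6; 34 bits remain
Read 2: bits[6:9] width=3 -> value=2 (bin 010); offset now 9 = byte 1 bit 1; 31 bits remain
Read 3: bits[9:10] width=1 -> value=1 (bin 1); offset now 10 = byte 1 bit 2; 30 bits remain

Answer: 1 2 1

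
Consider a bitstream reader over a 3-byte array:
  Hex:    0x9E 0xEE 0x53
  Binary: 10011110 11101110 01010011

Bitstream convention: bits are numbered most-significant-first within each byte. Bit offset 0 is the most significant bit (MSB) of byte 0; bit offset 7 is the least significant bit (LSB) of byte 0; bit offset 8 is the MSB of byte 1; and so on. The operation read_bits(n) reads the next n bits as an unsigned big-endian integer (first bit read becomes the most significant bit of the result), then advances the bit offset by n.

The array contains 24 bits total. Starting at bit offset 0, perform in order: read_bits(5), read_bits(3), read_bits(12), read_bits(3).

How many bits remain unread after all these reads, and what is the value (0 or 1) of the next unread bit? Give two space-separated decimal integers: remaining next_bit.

Read 1: bits[0:5] width=5 -> value=19 (bin 10011); offset now 5 = byte 0 bit 5; 19 bits remain
Read 2: bits[5:8] width=3 -> value=6 (bin 110); offset now 8 = byte 1 bit 0; 16 bits remain
Read 3: bits[8:20] width=12 -> value=3813 (bin 111011100101); offset now 20 = byte 2 bit 4; 4 bits remain
Read 4: bits[20:23] width=3 -> value=1 (bin 001); offset now 23 = byte 2 bit 7; 1 bits remain

Answer: 1 1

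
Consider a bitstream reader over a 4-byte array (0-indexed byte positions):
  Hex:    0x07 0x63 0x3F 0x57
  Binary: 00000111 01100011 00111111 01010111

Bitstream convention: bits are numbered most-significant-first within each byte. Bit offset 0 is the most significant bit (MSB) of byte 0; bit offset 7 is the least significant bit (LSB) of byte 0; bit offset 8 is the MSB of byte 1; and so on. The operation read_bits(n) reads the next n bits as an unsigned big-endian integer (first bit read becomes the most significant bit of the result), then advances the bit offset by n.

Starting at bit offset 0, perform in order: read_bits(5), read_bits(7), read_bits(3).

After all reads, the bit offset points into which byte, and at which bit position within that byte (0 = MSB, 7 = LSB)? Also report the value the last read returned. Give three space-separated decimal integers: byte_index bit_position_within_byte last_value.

Read 1: bits[0:5] width=5 -> value=0 (bin 00000); offset now 5 = byte 0 bit 5; 27 bits remain
Read 2: bits[5:12] width=7 -> value=118 (bin 1110110); offset now 12 = byte 1 bit 4; 20 bits remain
Read 3: bits[12:15] width=3 -> value=1 (bin 001); offset now 15 = byte 1 bit 7; 17 bits remain

Answer: 1 7 1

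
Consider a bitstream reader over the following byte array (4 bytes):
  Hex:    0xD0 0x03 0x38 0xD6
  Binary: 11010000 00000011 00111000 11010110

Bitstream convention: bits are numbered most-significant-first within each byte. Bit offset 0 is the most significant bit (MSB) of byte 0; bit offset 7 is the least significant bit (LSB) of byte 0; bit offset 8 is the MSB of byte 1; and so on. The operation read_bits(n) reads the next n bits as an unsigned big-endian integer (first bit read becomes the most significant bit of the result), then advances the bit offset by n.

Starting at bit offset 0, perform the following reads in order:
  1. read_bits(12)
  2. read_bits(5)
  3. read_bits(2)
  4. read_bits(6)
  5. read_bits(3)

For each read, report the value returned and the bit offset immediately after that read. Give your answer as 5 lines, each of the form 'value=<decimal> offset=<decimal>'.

Answer: value=3328 offset=12
value=6 offset=17
value=1 offset=19
value=49 offset=25
value=5 offset=28

Derivation:
Read 1: bits[0:12] width=12 -> value=3328 (bin 110100000000); offset now 12 = byte 1 bit 4; 20 bits remain
Read 2: bits[12:17] width=5 -> value=6 (bin 00110); offset now 17 = byte 2 bit 1; 15 bits remain
Read 3: bits[17:19] width=2 -> value=1 (bin 01); offset now 19 = byte 2 bit 3; 13 bits remain
Read 4: bits[19:25] width=6 -> value=49 (bin 110001); offset now 25 = byte 3 bit 1; 7 bits remain
Read 5: bits[25:28] width=3 -> value=5 (bin 101); offset now 28 = byte 3 bit 4; 4 bits remain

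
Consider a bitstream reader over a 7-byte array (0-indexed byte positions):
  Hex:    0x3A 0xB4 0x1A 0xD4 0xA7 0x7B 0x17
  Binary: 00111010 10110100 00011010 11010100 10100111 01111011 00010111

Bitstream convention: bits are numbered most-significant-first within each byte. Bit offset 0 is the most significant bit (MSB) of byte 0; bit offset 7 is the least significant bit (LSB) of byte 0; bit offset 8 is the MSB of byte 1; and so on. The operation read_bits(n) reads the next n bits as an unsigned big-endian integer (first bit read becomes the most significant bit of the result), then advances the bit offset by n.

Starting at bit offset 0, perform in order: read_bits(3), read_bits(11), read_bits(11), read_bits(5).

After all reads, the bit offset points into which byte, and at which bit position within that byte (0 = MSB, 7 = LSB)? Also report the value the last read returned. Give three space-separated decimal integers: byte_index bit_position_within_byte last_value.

Read 1: bits[0:3] width=3 -> value=1 (bin 001); offset now 3 = byte 0 bit 3; 53 bits remain
Read 2: bits[3:14] width=11 -> value=1709 (bin 11010101101); offset now 14 = byte 1 bit 6; 42 bits remain
Read 3: bits[14:25] width=11 -> value=53 (bin 00000110101); offset now 25 = byte 3 bit 1; 31 bits remain
Read 4: bits[25:30] width=5 -> value=21 (bin 10101); offset now 30 = byte 3 bit 6; 26 bits remain

Answer: 3 6 21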